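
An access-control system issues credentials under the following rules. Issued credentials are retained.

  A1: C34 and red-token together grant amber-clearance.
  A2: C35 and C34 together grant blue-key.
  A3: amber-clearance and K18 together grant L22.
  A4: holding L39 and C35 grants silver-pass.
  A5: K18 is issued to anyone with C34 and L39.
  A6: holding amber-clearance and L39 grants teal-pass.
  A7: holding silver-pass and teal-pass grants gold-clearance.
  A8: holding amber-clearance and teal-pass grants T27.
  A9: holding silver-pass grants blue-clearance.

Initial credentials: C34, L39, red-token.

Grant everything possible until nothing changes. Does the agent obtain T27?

Holding C34 and red-token grants amber-clearance (A1).
Holding amber-clearance and L39 grants teal-pass (A6).
Holding amber-clearance and teal-pass grants T27 (A8).

Yes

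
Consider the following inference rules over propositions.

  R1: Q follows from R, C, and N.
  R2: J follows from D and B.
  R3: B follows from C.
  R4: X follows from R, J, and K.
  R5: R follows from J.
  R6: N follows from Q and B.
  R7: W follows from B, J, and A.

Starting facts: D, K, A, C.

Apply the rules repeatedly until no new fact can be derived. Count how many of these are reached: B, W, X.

3

C holds, so B follows (R3).
From D and B, R2 gives J.
From B, J, and A, R7 gives W.
J holds, so R follows (R5).
From R, J, and K, R4 gives X.
B: reached.
W: reached.
X: reached.
All 3 are reached.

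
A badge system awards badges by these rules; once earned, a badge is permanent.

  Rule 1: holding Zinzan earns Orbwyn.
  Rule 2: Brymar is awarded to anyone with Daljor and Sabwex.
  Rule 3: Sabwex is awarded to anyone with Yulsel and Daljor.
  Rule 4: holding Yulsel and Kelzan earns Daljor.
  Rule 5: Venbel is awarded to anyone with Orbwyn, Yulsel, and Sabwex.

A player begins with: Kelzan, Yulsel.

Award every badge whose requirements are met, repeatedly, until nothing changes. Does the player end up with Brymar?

With Yulsel and Kelzan, Daljor is earned (Rule 4).
With Yulsel and Daljor, Sabwex is earned (Rule 3).
With Daljor and Sabwex, Brymar is earned (Rule 2).

Yes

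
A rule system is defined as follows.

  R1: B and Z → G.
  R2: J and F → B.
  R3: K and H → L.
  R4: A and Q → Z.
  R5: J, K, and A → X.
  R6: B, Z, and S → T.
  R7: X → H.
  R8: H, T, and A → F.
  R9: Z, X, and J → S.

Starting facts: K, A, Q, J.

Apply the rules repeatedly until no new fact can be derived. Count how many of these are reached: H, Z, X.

3

From J, K, and A, R5 gives X.
From A and Q, R4 gives Z.
From X, R7 gives H.
H: reached.
Z: reached.
X: reached.
All 3 are reached.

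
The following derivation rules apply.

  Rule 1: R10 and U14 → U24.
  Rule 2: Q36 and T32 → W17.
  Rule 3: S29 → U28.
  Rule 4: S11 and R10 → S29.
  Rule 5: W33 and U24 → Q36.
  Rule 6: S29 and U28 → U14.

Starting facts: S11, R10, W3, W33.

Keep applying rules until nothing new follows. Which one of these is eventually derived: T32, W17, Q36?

From S11 and R10, Rule 4 gives S29.
S29 holds, so U28 follows (Rule 3).
From S29 and U28, Rule 6 gives U14.
From R10 and U14, Rule 1 gives U24.
From W33 and U24, Rule 5 gives Q36.
W17 would need Q36 and T32 (Rule 2), but T32 is never established. No rule produces T32, and it is not given.

Q36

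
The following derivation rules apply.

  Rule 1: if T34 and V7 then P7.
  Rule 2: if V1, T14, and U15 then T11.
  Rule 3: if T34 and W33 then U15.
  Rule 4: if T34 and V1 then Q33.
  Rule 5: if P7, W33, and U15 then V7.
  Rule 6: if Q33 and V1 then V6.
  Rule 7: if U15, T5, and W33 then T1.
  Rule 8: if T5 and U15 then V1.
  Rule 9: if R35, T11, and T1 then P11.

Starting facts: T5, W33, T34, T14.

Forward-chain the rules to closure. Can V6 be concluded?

Yes

From T34 and W33, Rule 3 gives U15.
From T5 and U15, Rule 8 gives V1.
T34 and V1 hold, so Q33 follows (Rule 4).
From Q33 and V1, Rule 6 gives V6.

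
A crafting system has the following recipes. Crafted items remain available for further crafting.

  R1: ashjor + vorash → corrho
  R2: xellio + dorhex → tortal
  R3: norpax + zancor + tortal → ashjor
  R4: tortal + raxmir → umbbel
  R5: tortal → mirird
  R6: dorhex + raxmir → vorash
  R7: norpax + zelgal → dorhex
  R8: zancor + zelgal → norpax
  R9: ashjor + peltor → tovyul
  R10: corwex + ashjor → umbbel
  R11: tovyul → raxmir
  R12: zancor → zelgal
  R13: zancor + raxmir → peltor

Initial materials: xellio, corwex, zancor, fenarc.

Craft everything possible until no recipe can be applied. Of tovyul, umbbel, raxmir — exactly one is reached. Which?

Using R12, zancor makes zelgal.
zancor + zelgal → norpax (R8).
norpax + zelgal → dorhex (R7).
xellio + dorhex → tortal (R2).
Using R3, norpax, zancor, and tortal make ashjor.
Using R10, corwex and ashjor make umbbel.
tovyul would need ashjor and peltor (R9), but peltor is never obtained. raxmir would need tovyul (R11), but tovyul is never obtained.

umbbel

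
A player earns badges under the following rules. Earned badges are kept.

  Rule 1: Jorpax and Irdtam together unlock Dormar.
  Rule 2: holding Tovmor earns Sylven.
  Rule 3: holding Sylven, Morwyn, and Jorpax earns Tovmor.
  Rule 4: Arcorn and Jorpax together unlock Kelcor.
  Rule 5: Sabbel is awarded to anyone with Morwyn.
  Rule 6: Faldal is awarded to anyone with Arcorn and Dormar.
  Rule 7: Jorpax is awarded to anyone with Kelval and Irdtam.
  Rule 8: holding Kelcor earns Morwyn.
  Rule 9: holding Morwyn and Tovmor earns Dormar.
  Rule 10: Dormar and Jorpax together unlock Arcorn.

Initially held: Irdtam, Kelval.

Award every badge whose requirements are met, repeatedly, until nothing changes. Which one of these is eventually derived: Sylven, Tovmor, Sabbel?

With Kelval and Irdtam, Jorpax is earned (Rule 7).
With Jorpax and Irdtam, Dormar is earned (Rule 1).
With Dormar and Jorpax, Arcorn is earned (Rule 10).
With Arcorn and Jorpax, Kelcor is earned (Rule 4).
With Kelcor, Morwyn is earned (Rule 8).
With Morwyn, Sabbel is earned (Rule 5).
Tovmor would need Sylven, Morwyn, and Jorpax (Rule 3), but Sylven is never earned. Sylven would need Tovmor (Rule 2), but Tovmor is never earned.

Sabbel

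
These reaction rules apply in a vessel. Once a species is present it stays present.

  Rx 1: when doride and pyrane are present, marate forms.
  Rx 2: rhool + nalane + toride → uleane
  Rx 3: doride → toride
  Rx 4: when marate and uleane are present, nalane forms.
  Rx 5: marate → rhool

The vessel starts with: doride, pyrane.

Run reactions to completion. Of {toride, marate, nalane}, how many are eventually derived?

doride and pyrane present → marate forms (Rx 1).
doride present → toride forms (Rx 3).
toride: reached.
marate: reached.
nalane would need marate and uleane (Rx 4), but uleane never forms.
Reached: toride and marate — 2 of the 3.

2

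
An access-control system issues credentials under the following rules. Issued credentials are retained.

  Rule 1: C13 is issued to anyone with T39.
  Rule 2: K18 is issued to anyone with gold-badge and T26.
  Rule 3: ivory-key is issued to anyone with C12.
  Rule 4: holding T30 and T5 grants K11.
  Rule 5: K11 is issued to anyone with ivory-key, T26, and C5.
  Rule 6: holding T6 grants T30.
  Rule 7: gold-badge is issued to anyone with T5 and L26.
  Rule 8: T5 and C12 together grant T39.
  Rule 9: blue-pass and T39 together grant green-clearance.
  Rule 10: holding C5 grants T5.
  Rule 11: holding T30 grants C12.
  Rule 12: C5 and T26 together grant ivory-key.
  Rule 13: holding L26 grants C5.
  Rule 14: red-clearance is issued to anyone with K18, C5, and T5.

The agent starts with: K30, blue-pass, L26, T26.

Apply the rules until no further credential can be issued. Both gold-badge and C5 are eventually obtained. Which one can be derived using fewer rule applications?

C5

C5: Holding L26 grants C5 (Rule 13). [1 rule application]
gold-badge: Holding L26 grants C5 (Rule 13). Holding C5 grants T5 (Rule 10). Holding T5 and L26 grants gold-badge (Rule 7). [3 rule applications]
C5 needs fewer.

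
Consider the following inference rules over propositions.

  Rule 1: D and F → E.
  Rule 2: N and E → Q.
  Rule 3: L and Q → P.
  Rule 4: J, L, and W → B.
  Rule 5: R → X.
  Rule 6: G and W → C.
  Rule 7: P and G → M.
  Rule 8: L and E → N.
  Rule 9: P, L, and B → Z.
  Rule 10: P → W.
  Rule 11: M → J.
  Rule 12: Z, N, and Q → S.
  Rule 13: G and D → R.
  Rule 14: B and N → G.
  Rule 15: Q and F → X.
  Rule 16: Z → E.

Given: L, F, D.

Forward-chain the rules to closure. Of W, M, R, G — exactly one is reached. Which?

W

From D and F, Rule 1 gives E.
From L and E, Rule 8 gives N.
N and E hold, so Q follows (Rule 2).
From L and Q, Rule 3 gives P.
From P, Rule 10 gives W.
G would need B and N (Rule 14), but B is never established. M would need P and G (Rule 7), but G is never established. R would need G and D (Rule 13), but G is never established.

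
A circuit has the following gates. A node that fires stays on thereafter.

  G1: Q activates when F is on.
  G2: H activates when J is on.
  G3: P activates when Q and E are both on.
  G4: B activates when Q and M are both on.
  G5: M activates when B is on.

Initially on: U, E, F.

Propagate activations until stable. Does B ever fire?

No

B would need Q and M (G4), but M never turns on.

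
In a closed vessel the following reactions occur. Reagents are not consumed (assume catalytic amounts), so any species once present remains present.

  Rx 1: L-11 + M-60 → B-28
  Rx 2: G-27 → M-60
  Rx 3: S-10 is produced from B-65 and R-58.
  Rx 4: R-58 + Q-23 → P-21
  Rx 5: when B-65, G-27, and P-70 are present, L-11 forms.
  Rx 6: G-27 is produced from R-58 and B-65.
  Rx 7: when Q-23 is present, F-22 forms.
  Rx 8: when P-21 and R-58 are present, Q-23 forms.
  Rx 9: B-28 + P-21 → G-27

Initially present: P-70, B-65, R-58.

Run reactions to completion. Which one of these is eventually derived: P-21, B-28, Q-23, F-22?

B-28

R-58 and B-65 present → G-27 forms (Rx 6).
G-27 present → M-60 forms (Rx 2).
B-65, G-27, and P-70 present → L-11 forms (Rx 5).
L-11 and M-60 present → B-28 forms (Rx 1).
Q-23 would need P-21 and R-58 (Rx 8), but P-21 never forms. P-21 would need R-58 and Q-23 (Rx 4), but Q-23 never forms. F-22 would need Q-23 (Rx 7), but Q-23 never forms.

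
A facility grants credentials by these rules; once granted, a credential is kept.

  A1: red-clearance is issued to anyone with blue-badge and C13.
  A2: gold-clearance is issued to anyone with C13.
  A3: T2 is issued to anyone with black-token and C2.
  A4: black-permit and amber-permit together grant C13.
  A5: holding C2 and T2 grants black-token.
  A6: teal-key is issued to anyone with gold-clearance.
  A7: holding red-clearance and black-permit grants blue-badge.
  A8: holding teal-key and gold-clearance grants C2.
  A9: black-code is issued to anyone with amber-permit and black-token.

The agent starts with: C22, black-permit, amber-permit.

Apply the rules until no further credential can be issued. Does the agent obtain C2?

Yes

Holding black-permit and amber-permit grants C13 (A4).
Holding C13 grants gold-clearance (A2).
Holding gold-clearance grants teal-key (A6).
Holding teal-key and gold-clearance grants C2 (A8).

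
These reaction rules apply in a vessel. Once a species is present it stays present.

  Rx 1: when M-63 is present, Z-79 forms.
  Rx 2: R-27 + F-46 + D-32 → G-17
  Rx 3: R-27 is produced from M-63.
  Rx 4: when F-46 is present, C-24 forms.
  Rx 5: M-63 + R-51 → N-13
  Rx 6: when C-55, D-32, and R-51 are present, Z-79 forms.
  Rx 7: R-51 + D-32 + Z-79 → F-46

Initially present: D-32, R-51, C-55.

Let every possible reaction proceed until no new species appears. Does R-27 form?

R-27 would need M-63 (Rx 3), but M-63 never forms.

No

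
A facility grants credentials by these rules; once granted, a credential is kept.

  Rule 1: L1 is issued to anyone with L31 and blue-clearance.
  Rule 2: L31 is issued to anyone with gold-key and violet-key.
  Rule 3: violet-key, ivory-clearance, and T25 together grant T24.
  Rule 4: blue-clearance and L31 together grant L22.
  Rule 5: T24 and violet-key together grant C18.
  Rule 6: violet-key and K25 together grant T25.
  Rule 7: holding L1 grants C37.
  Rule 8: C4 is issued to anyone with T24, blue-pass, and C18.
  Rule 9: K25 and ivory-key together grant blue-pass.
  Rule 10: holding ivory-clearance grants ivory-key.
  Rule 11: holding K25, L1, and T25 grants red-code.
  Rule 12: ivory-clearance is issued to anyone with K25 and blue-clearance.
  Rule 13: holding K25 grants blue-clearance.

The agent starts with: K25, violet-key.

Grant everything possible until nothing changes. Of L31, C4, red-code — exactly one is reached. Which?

C4

Holding K25 grants blue-clearance (Rule 13).
Holding violet-key and K25 grants T25 (Rule 6).
Holding K25 and blue-clearance grants ivory-clearance (Rule 12).
Holding violet-key, ivory-clearance, and T25 grants T24 (Rule 3).
Holding ivory-clearance grants ivory-key (Rule 10).
Holding T24 and violet-key grants C18 (Rule 5).
Holding K25 and ivory-key grants blue-pass (Rule 9).
Holding T24, blue-pass, and C18 grants C4 (Rule 8).
red-code would need K25, L1, and T25 (Rule 11), but L1 is never granted. L31 would need gold-key and violet-key (Rule 2), but gold-key is never granted.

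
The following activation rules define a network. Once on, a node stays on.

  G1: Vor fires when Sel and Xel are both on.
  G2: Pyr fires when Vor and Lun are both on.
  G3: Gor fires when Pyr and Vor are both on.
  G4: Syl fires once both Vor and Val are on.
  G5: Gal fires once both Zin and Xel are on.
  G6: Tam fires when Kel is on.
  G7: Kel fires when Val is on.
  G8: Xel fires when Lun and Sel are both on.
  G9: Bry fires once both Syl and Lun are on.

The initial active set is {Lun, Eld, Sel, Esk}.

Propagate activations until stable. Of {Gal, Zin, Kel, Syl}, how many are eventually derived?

Gal would need Zin and Xel (G5), but Zin never turns on.
No rule produces Zin, and it is not given.
Kel would need Val (G7), but Val never turns on.
Syl would need Vor and Val (G4), but Val never turns on.
None of the 4 are reached.

0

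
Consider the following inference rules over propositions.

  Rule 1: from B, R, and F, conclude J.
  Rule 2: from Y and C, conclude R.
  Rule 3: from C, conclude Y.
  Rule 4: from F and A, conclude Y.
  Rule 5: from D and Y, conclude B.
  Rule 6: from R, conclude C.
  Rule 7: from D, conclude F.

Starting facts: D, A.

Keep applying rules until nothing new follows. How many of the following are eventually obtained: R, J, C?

R would need Y and C (Rule 2), but C is never established.
J would need B, R, and F (Rule 1), but R is never established.
C would need R (Rule 6), but R is never established.
None of the 3 are reached.

0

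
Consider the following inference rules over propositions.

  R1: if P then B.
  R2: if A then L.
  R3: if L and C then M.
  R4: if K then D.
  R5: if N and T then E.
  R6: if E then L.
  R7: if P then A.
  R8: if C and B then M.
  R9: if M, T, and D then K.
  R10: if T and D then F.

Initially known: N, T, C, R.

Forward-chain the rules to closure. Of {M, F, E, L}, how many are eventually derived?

3

N and T hold, so E follows (R5).
From E, R6 gives L.
From L and C, R3 gives M.
M: reached.
F would need T and D (R10), but D is never established.
E: reached.
L: reached.
Reached: M, E, and L — 3 of the 4.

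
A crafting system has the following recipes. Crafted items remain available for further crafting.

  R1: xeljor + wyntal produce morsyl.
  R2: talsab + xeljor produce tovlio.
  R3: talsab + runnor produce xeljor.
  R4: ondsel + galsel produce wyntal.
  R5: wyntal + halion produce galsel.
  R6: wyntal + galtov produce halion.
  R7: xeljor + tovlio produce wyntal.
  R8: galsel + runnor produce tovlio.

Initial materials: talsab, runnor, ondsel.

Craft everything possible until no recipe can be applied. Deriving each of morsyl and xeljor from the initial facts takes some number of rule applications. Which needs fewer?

xeljor

xeljor: Using R3, talsab and runnor make xeljor. [1 rule application]
morsyl: talsab + runnor → xeljor (R3). Using R2, talsab and xeljor make tovlio. Using R7, xeljor and tovlio make wyntal. xeljor + wyntal → morsyl (R1). [4 rule applications]
xeljor needs fewer.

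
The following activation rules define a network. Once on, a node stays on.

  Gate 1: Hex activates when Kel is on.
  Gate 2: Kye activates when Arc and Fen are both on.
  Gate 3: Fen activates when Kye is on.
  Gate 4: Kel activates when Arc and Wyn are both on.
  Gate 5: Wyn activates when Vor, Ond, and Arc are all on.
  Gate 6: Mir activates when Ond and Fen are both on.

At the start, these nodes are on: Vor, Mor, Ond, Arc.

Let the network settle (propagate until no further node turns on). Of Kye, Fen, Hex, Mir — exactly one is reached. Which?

Hex

Vor, Ond, and Arc are on, so Wyn activates (Gate 5).
Arc and Wyn are on, so Kel activates (Gate 4).
Gate 1: Kel on → Hex on.
Mir would need Ond and Fen (Gate 6), but Fen never turns on. Kye would need Arc and Fen (Gate 2), but Fen never turns on. Fen would need Kye (Gate 3), but Kye never turns on.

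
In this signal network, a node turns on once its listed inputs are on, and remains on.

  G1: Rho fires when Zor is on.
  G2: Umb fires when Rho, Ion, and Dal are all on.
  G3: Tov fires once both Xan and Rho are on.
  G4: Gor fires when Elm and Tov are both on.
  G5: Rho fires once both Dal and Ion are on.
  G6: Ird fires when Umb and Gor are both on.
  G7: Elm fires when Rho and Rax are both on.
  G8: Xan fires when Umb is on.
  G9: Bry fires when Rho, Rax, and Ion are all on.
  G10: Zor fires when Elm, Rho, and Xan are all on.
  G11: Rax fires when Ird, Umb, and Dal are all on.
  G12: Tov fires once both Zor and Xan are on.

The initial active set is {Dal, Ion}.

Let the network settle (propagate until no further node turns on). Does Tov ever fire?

Yes

Dal and Ion are on, so Rho fires (G5).
G2: Rho, Ion, and Dal on → Umb on.
Umb is on, so Xan fires (G8).
Xan and Rho are on, so Tov fires (G3).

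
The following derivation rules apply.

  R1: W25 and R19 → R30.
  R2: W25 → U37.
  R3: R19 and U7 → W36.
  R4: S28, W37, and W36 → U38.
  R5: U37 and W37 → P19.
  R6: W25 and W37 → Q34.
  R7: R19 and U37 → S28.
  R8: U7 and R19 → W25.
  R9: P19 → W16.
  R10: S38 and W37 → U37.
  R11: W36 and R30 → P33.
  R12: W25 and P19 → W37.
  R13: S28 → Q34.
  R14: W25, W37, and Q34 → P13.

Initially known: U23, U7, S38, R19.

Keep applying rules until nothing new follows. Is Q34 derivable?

Yes

From U7 and R19, R8 gives W25.
W25 holds, so U37 follows (R2).
R19 and U37 hold, so S28 follows (R7).
S28 holds, so Q34 follows (R13).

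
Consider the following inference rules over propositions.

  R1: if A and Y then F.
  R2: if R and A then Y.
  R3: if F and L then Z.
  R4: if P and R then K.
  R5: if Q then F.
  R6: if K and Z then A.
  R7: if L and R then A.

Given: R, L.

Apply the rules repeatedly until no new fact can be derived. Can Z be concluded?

Yes

From L and R, R7 gives A.
R and A hold, so Y follows (R2).
From A and Y, R1 gives F.
From F and L, R3 gives Z.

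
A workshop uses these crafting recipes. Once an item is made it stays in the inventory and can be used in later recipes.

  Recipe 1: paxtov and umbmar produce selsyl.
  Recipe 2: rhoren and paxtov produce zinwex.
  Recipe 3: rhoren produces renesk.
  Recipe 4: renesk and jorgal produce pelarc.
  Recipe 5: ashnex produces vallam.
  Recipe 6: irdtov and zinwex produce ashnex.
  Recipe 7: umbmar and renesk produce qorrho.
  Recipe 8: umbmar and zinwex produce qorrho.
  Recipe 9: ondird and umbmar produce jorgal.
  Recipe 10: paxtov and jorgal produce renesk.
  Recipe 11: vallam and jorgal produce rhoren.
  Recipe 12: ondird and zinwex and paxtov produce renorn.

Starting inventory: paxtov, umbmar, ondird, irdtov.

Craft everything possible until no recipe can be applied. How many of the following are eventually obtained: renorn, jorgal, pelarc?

2

Using Recipe 9, ondird and umbmar make jorgal.
Using Recipe 10, paxtov and jorgal make renesk.
Using Recipe 4, renesk and jorgal make pelarc.
renorn would need ondird, zinwex, and paxtov (Recipe 12), but zinwex is never obtained.
jorgal: reached.
pelarc: reached.
Reached: jorgal and pelarc — 2 of the 3.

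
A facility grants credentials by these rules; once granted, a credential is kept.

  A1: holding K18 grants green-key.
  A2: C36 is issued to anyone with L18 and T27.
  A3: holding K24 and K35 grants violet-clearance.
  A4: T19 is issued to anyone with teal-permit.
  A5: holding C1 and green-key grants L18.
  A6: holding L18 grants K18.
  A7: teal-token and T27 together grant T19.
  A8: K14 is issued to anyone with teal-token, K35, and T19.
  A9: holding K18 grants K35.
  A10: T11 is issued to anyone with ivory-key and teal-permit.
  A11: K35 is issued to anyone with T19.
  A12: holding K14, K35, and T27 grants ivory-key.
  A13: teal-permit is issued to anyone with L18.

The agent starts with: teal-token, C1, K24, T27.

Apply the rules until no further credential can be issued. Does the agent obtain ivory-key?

Yes

Holding teal-token and T27 grants T19 (A7).
Holding T19 grants K35 (A11).
Holding teal-token, K35, and T19 grants K14 (A8).
Holding K14, K35, and T27 grants ivory-key (A12).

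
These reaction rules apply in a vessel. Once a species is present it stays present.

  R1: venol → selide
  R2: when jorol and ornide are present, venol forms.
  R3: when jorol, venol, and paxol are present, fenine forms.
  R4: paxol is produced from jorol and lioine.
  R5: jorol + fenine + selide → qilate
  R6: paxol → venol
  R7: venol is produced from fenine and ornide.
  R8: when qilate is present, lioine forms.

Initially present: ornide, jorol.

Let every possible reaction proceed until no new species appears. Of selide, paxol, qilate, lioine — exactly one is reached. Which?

selide

jorol and ornide present → venol forms (R2).
venol present → selide forms (R1).
lioine would need qilate (R8), but qilate never forms. paxol would need jorol and lioine (R4), but lioine never forms. qilate would need jorol, fenine, and selide (R5), but fenine never forms.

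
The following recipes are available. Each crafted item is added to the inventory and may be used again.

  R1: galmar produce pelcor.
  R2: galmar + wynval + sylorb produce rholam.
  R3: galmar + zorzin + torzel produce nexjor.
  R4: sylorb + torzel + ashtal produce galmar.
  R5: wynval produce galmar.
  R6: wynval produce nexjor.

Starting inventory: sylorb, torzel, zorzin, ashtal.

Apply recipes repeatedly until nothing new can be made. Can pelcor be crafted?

Yes

Using R4, sylorb, torzel, and ashtal make galmar.
galmar → pelcor (R1).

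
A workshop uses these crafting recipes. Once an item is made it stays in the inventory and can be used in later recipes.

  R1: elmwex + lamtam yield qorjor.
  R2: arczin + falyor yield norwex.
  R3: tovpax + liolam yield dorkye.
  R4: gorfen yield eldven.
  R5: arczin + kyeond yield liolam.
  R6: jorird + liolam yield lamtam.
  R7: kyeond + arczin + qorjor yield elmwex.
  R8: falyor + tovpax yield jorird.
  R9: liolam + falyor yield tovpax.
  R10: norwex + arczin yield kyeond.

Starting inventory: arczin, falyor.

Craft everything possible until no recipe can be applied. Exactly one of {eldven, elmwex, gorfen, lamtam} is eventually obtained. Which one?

lamtam

arczin + falyor → norwex (R2).
Using R10, norwex and arczin make kyeond.
arczin + kyeond → liolam (R5).
Using R9, liolam and falyor make tovpax.
Using R8, falyor and tovpax make jorird.
jorird + liolam → lamtam (R6).
eldven would need gorfen (R4), but gorfen is never obtained. No rule produces gorfen, and it is not given. elmwex would need kyeond, arczin, and qorjor (R7), but qorjor is never obtained.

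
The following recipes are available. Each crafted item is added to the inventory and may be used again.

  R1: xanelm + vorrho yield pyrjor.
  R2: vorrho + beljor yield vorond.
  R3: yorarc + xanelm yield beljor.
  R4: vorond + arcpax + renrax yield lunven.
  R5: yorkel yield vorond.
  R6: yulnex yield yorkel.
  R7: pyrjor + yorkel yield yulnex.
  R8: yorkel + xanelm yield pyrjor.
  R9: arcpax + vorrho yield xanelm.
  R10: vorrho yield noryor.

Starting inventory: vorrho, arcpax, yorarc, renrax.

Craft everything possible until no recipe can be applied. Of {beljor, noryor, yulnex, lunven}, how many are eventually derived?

vorrho → noryor (R10).
Using R9, arcpax and vorrho make xanelm.
Using R3, yorarc and xanelm make beljor.
Using R2, vorrho and beljor make vorond.
vorond + arcpax + renrax → lunven (R4).
beljor: reached.
noryor: reached.
yulnex would need pyrjor and yorkel (R7), but yorkel is never obtained.
lunven: reached.
Reached: beljor, noryor, and lunven — 3 of the 4.

3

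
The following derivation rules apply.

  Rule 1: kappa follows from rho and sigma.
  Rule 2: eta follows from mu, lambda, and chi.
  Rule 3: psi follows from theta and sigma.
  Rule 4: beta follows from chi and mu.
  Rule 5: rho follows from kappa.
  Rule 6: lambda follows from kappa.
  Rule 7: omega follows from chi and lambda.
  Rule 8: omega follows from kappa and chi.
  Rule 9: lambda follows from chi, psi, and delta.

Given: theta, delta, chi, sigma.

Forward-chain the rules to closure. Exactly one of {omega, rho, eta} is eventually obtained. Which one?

omega

theta and sigma hold, so psi follows (Rule 3).
From chi, psi, and delta, Rule 9 gives lambda.
chi and lambda hold, so omega follows (Rule 7).
rho would need kappa (Rule 5), but kappa is never established. eta would need mu, lambda, and chi (Rule 2), but mu is never established.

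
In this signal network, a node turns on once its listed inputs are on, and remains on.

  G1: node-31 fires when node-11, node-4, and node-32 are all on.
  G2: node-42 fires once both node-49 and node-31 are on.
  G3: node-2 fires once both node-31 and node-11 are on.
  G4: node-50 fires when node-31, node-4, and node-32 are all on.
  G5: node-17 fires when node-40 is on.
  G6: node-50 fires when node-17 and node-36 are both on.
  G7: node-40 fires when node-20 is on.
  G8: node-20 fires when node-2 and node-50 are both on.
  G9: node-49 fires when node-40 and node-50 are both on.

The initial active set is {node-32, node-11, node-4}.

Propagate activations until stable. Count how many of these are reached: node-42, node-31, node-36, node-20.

G1: node-11, node-4, and node-32 on → node-31 on.
G3: node-31 and node-11 on → node-2 on.
G4: node-31, node-4, and node-32 on → node-50 on.
G8: node-2 and node-50 on → node-20 on.
G7: node-20 on → node-40 on.
node-40 and node-50 are on, so node-49 fires (G9).
node-49 and node-31 are on, so node-42 fires (G2).
node-42: reached.
node-31: reached.
No rule produces node-36, and it is not given.
node-20: reached.
Reached: node-42, node-31, and node-20 — 3 of the 4.

3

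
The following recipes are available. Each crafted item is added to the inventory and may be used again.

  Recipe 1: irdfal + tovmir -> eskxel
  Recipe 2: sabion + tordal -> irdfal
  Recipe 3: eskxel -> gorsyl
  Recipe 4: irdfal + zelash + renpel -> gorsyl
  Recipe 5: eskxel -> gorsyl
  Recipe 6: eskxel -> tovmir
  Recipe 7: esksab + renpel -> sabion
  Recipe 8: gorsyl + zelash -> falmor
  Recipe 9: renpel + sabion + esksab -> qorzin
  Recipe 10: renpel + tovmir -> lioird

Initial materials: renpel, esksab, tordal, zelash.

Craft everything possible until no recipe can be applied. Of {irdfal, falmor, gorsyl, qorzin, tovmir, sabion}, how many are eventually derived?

esksab + renpel -> sabion (Recipe 7).
renpel + sabion + esksab -> qorzin (Recipe 9).
sabion + tordal -> irdfal (Recipe 2).
Using Recipe 4, irdfal, zelash, and renpel make gorsyl.
Using Recipe 8, gorsyl and zelash make falmor.
irdfal: reached.
falmor: reached.
gorsyl: reached.
qorzin: reached.
tovmir would need eskxel (Recipe 6), but eskxel is never obtained.
sabion: reached.
Reached: irdfal, falmor, gorsyl, qorzin, and sabion — 5 of the 6.

5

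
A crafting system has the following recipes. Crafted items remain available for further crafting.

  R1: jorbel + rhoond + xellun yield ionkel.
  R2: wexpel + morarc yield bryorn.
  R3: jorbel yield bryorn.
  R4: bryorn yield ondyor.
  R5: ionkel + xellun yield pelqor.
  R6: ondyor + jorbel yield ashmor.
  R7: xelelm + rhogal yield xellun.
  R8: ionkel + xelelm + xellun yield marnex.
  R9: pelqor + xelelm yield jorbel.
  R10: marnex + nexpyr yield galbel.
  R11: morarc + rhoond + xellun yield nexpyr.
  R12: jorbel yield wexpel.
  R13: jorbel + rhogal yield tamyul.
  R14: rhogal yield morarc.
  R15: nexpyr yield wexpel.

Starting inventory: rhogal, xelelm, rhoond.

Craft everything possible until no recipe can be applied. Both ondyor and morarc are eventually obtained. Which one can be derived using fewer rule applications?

morarc

morarc: rhogal → morarc (R14). [1 rule application]
ondyor: Using R7, xelelm and rhogal make xellun. Using R14, rhogal makes morarc. Using R11, morarc, rhoond, and xellun make nexpyr. Using R15, nexpyr makes wexpel. Using R2, wexpel and morarc make bryorn. Using R4, bryorn makes ondyor. [6 rule applications]
morarc needs fewer.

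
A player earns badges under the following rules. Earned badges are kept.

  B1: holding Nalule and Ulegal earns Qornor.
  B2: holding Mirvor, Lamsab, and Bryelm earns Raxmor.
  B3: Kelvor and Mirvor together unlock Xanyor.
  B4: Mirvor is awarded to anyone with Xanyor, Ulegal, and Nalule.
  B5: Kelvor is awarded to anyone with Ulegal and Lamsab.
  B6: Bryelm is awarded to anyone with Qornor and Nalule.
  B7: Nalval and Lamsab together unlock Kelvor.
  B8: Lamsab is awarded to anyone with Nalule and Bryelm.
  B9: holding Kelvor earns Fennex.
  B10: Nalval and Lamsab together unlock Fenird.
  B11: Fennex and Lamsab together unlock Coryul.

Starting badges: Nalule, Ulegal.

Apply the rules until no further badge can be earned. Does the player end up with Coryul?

Yes

With Nalule and Ulegal, Qornor is earned (B1).
With Qornor and Nalule, Bryelm is earned (B6).
With Nalule and Bryelm, Lamsab is earned (B8).
With Ulegal and Lamsab, Kelvor is earned (B5).
With Kelvor, Fennex is earned (B9).
With Fennex and Lamsab, Coryul is earned (B11).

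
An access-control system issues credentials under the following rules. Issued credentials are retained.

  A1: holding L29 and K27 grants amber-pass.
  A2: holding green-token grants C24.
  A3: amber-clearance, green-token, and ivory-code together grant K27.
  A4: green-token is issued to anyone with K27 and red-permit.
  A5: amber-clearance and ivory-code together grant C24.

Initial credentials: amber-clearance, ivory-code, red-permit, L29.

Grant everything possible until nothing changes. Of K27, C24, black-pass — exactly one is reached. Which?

Holding amber-clearance and ivory-code grants C24 (A5).
No rule produces black-pass, and it is not given. K27 would need amber-clearance, green-token, and ivory-code (A3), but green-token is never granted.

C24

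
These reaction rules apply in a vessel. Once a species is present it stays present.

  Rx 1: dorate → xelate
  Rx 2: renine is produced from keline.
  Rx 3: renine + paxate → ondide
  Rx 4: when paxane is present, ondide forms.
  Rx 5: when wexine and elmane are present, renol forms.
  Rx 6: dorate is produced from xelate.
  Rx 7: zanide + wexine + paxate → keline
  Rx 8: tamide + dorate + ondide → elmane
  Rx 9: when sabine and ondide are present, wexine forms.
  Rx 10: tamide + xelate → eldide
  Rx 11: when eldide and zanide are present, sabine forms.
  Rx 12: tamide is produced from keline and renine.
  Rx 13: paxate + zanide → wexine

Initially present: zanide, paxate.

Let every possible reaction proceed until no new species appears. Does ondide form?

Yes

paxate and zanide present → wexine forms (Rx 13).
zanide, wexine, and paxate present → keline forms (Rx 7).
keline present → renine forms (Rx 2).
renine and paxate present → ondide forms (Rx 3).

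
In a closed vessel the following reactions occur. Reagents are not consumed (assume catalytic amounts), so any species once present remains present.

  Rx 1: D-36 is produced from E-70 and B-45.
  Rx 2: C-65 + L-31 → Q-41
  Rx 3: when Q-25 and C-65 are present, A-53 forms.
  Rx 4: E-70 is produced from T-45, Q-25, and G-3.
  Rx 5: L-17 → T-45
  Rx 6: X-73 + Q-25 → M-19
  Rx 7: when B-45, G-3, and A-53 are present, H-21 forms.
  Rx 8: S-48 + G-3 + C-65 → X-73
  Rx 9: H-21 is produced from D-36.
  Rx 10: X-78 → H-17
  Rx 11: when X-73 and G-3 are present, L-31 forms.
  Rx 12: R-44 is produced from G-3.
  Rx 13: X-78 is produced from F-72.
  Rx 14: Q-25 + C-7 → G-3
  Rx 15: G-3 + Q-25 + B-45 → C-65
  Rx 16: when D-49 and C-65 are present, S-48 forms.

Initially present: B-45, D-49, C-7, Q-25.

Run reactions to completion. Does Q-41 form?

Q-25 and C-7 present → G-3 forms (Rx 14).
G-3, Q-25, and B-45 present → C-65 forms (Rx 15).
D-49 and C-65 present → S-48 forms (Rx 16).
S-48, G-3, and C-65 present → X-73 forms (Rx 8).
X-73 and G-3 present → L-31 forms (Rx 11).
C-65 and L-31 present → Q-41 forms (Rx 2).

Yes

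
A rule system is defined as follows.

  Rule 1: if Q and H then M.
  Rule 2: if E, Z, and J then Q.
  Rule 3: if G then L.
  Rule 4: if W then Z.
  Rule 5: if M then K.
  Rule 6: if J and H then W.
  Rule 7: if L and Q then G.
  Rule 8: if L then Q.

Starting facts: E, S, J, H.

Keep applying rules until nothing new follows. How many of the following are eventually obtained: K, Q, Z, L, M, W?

5

J and H hold, so W follows (Rule 6).
From W, Rule 4 gives Z.
From E, Z, and J, Rule 2 gives Q.
Q and H hold, so M follows (Rule 1).
M holds, so K follows (Rule 5).
K: reached.
Q: reached.
Z: reached.
L would need G (Rule 3), but G is never established.
M: reached.
W: reached.
Reached: K, Q, Z, M, and W — 5 of the 6.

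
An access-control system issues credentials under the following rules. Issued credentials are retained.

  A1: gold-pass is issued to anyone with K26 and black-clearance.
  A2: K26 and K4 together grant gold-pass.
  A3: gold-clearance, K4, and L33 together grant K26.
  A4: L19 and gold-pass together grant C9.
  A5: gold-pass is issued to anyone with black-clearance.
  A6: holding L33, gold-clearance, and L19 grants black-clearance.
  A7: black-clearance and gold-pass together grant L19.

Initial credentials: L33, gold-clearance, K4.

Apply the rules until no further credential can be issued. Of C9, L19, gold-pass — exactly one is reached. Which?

gold-pass

Holding gold-clearance, K4, and L33 grants K26 (A3).
Holding K26 and K4 grants gold-pass (A2).
L19 would need black-clearance and gold-pass (A7), but black-clearance is never granted. C9 would need L19 and gold-pass (A4), but L19 is never granted.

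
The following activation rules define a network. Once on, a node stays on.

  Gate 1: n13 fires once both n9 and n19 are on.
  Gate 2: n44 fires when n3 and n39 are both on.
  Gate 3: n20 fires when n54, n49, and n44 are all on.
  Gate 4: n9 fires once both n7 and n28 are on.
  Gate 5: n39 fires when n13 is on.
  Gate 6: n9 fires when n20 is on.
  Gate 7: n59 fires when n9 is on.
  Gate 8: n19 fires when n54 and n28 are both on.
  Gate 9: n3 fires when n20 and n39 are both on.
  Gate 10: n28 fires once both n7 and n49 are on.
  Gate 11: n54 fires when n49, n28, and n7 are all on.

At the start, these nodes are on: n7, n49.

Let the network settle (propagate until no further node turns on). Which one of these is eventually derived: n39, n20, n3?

n39

Gate 10: n7 and n49 on → n28 on.
Gate 11: n49, n28, and n7 on → n54 on.
Gate 4: n7 and n28 on → n9 on.
Gate 8: n54 and n28 on → n19 on.
n9 and n19 are on, so n13 fires (Gate 1).
Gate 5: n13 on → n39 on.
n3 would need n20 and n39 (Gate 9), but n20 never turns on. n20 would need n54, n49, and n44 (Gate 3), but n44 never turns on.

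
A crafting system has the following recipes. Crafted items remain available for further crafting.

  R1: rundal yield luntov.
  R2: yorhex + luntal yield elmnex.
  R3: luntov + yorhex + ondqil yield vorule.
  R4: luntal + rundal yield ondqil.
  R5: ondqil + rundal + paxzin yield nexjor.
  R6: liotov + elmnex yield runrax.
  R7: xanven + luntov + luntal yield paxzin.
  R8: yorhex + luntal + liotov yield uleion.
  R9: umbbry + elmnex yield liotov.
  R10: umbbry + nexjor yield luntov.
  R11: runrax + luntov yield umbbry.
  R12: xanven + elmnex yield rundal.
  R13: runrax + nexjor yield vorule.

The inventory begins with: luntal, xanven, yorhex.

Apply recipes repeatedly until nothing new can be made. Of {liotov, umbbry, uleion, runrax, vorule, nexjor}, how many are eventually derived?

2

yorhex + luntal → elmnex (R2).
xanven + elmnex → rundal (R12).
luntal + rundal → ondqil (R4).
Using R1, rundal makes luntov.
Using R7, xanven, luntov, and luntal make paxzin.
luntov + yorhex + ondqil → vorule (R3).
ondqil + rundal + paxzin → nexjor (R5).
liotov would need umbbry and elmnex (R9), but umbbry is never obtained.
umbbry would need runrax and luntov (R11), but runrax is never obtained.
uleion would need yorhex, luntal, and liotov (R8), but liotov is never obtained.
runrax would need liotov and elmnex (R6), but liotov is never obtained.
vorule: reached.
nexjor: reached.
Reached: vorule and nexjor — 2 of the 6.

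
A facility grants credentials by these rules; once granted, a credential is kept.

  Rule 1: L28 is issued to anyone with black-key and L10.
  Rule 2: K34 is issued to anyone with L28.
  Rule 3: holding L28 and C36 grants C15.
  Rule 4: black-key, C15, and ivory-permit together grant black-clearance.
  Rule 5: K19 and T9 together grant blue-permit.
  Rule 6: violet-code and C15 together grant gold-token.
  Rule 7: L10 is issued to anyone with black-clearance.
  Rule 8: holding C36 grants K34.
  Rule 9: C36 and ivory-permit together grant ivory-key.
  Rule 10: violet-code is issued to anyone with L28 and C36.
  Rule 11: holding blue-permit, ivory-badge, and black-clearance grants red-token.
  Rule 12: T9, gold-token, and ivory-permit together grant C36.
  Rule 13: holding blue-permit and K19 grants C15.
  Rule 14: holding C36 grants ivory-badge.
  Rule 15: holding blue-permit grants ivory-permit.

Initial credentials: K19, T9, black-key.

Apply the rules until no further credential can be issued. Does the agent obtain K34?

Holding K19 and T9 grants blue-permit (Rule 5).
Holding blue-permit grants ivory-permit (Rule 15).
Holding blue-permit and K19 grants C15 (Rule 13).
Holding black-key, C15, and ivory-permit grants black-clearance (Rule 4).
Holding black-clearance grants L10 (Rule 7).
Holding black-key and L10 grants L28 (Rule 1).
Holding L28 grants K34 (Rule 2).

Yes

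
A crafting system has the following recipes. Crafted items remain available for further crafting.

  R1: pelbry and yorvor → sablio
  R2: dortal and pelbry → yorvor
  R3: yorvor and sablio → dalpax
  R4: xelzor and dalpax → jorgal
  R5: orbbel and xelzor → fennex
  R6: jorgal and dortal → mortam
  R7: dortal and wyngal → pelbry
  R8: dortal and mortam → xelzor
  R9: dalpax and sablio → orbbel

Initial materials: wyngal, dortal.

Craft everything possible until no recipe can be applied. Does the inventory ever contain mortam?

No

mortam would need jorgal and dortal (R6), but jorgal is never obtained.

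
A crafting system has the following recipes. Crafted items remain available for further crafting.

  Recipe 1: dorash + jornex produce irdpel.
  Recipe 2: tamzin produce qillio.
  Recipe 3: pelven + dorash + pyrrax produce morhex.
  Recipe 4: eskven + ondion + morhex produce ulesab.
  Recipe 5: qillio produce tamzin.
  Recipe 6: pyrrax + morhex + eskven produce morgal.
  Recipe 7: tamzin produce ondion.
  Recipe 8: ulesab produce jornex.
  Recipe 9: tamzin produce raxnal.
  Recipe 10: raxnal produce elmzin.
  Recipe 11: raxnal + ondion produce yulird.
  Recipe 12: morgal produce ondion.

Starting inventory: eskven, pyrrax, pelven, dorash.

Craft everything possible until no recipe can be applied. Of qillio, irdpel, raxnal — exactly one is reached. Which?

pelven + dorash + pyrrax → morhex (Recipe 3).
pyrrax + morhex + eskven → morgal (Recipe 6).
morgal → ondion (Recipe 12).
Using Recipe 4, eskven, ondion, and morhex make ulesab.
ulesab → jornex (Recipe 8).
dorash + jornex → irdpel (Recipe 1).
raxnal would need tamzin (Recipe 9), but tamzin is never obtained. qillio would need tamzin (Recipe 2), but tamzin is never obtained.

irdpel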